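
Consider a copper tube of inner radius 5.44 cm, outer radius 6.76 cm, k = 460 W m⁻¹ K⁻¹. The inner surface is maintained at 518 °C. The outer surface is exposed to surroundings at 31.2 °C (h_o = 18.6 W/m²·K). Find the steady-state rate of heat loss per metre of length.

Q' = 3.84 kW/m

Treat each layer as a resistance in series:
  R'_copper = ln(0.0676/0.0544)/(2πk) = 0.2172/(2π·460) = 7.516×10^-5 m·K/W
  R'_conv,out = 1/(2πr h) = 1/(2π·0.0676·18.6) = 0.1266 m·K/W
ΣR = 7.516×10^-5 + 0.1266 = 0.1267 m·K/W
Q' = ΔT/ΣR = (518 °C − 31.2 °C)/0.1267 = 3840 W/m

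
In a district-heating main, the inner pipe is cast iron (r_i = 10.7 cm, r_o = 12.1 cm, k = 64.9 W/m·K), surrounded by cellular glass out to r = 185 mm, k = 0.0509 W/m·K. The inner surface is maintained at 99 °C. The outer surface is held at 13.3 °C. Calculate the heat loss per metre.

Q' = 64.5 W/m

Resistance network (inner→outer):
  R'_cast iron = ln(0.121/0.107)/(2πk) = 0.1230/(2π·64.9) = 3.015×10^-4 m·K/W
  R'_cellular glass = ln(0.185/0.121)/(2πk) = 0.4246/(2π·0.0509) = 1.328 m·K/W
ΣR = 3.015×10^-4 + 1.328 = 1.328 m·K/W
Q' = ΔT/ΣR = (99 °C − 13.3 °C)/1.328 = 64.5 W/m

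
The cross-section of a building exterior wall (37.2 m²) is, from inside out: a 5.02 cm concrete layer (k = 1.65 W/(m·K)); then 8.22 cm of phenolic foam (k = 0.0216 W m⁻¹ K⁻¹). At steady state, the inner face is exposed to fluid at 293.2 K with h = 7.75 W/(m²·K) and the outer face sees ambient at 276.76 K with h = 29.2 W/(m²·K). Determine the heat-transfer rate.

Q = 153 W

Treat each layer as a resistance in series:
  R_conv,in = 1/(hA) = 1/(7.75·37.2) = 0.003469 K/W
  R_concrete = L/(kA) = 0.0502/(1.65·37.2) = 8.179×10^-4 K/W
  R_phenolic foam = L/(kA) = 0.0822/(0.0216·37.2) = 0.1023 K/W
  R_conv,out = 1/(hA) = 1/(29.2·37.2) = 9.206×10^-4 K/W
ΣR = 0.003469 + 8.179×10^-4 + 0.1023 + 9.206×10^-4 = 0.1075 K/W
Q = ΔT/ΣR = (293.2 K − 276.76 K)/0.1075 = 153 W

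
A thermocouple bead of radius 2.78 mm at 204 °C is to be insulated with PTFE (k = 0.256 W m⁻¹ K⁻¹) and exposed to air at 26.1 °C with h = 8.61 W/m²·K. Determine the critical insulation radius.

For a sphere, r_cr = 2k_ins/h = 2·0.256/8.61 = 0.0595 m = 5.95 cm

r_cr = 5.95 cm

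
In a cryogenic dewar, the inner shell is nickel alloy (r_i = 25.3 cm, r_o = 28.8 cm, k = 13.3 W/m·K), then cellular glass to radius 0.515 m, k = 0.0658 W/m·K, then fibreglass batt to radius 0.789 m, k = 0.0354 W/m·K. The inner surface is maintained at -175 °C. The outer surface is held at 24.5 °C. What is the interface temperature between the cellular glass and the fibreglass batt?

Series thermal resistances, inner to outer:
  R_nickel alloy = (1/0.253 − 1/0.288)/(4πk) = 0.4803/(4π·13.3) = 0.002874 K/W
  R_cellular glass = (1/0.288 − 1/0.515)/(4πk) = 1.530/(4π·0.0658) = 1.851 K/W
  R_fibreglass batt = (1/0.515 − 1/0.789)/(4πk) = 0.6743/(4π·0.0354) = 1.516 K/W
ΣR = 0.002874 + 1.851 + 1.516 = 3.370 K/W
Q = ΔT/ΣR = (-175 °C − 24.5 °C)/3.370 = -59.20 W
From the inner boundary to the cellular glass/fibreglass batt interface, ΣR_partial = 1.854 K/W.
T_interface = T_in − Q·ΣR_partial = -175 °C − (-59.20)(1.854) = -65.2 °C

T = -65.2 °C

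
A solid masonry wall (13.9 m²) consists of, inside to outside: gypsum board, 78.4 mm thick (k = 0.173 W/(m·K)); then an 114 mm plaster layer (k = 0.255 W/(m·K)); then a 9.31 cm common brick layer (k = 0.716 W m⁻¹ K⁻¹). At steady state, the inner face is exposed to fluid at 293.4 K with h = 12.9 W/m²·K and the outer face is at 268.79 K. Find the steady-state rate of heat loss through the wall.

Q = 309 W

Series thermal resistances, inner to outer:
  R_conv,in = 1/(hA) = 1/(12.9·13.9) = 0.005577 K/W
  R_gypsum board = L/(kA) = 0.0784/(0.173·13.9) = 0.03260 K/W
  R_plaster = L/(kA) = 0.114/(0.255·13.9) = 0.03216 K/W
  R_common brick = L/(kA) = 0.0931/(0.716·13.9) = 0.009355 K/W
ΣR = 0.005577 + 0.03260 + 0.03216 + 0.009355 = 0.07969 K/W
Q = ΔT/ΣR = (293.4 K − 268.79 K)/0.07969 = 309 W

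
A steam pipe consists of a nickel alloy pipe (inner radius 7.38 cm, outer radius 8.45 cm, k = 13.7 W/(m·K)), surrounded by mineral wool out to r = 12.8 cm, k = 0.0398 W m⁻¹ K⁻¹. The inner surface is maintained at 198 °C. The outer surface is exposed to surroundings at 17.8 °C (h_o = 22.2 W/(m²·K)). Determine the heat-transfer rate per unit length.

Treat each layer as a resistance in series:
  R'_nickel alloy = ln(0.0845/0.0738)/(2πk) = 0.1354/(2π·13.7) = 0.001573 m·K/W
  R'_mineral wool = ln(0.128/0.0845)/(2πk) = 0.4153/(2π·0.0398) = 1.661 m·K/W
  R'_conv,out = 1/(2πr h) = 1/(2π·0.128·22.2) = 0.05601 m·K/W
ΣR = 0.001573 + 1.661 + 0.05601 = 1.719 m·K/W
Q' = ΔT/ΣR = (198 °C − 17.8 °C)/1.719 = 105 W/m

Q' = 105 W/m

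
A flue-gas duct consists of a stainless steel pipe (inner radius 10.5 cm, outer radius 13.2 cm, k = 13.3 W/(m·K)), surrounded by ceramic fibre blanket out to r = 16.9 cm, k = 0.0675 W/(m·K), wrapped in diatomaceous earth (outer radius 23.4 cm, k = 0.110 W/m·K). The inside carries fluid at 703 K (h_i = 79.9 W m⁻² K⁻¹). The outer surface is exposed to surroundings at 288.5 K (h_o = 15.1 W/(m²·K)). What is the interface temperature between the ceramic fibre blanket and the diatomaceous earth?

Resistance network (inner→outer):
  R'_conv,in = 1/(2πr h) = 1/(2π·0.105·79.9) = 0.01897 m·K/W
  R'_stainless steel = ln(0.132/0.105)/(2πk) = 0.2288/(2π·13.3) = 0.002738 m·K/W
  R'_ceramic fibre blanket = ln(0.169/0.132)/(2πk) = 0.2471/(2π·0.0675) = 0.5826 m·K/W
  R'_diatomaceous earth = ln(0.234/0.169)/(2πk) = 0.3254/(2π·0.110) = 0.4708 m·K/W
  R'_conv,out = 1/(2πr h) = 1/(2π·0.234·15.1) = 0.04504 m·K/W
ΣR = 0.01897 + 0.002738 + 0.5826 + 0.4708 + 0.04504 = 1.120 m·K/W
Q' = ΔT/ΣR = (703 K − 288.5 K)/1.120 = 370.1 W/m
From the inner boundary to the ceramic fibre blanket/diatomaceous earth interface, ΣR_partial = 0.6043 m·K/W.
T_interface = T_in − Q'·ΣR_partial = 703 K − (370.1)(0.6043) = 479 K

T = 479 K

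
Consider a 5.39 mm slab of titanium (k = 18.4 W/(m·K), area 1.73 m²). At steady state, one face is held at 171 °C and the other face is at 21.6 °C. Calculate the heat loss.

Q = 882 kW

Q = kA·ΔT/L = 18.4 × 1.73 × |171 °C − 21.6 °C| / 0.00539 = 8.82×10^5 W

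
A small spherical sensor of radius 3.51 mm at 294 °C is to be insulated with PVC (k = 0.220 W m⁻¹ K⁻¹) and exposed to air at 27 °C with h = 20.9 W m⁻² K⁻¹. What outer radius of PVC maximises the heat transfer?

r_cr = 2.11 cm

For a sphere, r_cr = 2k_ins/h = 2·0.220/20.9 = 0.0211 m = 2.11 cm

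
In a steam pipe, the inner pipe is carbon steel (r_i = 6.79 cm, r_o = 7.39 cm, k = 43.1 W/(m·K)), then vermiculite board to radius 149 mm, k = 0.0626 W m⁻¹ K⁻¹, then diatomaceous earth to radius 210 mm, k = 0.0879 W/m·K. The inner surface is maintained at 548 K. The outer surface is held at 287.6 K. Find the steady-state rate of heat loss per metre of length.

Resistance network (inner→outer):
  R'_carbon steel = ln(0.0739/0.0679)/(2πk) = 0.08468/(2π·43.1) = 3.127×10^-4 m·K/W
  R'_vermiculite board = ln(0.149/0.0739)/(2πk) = 0.7012/(2π·0.0626) = 1.783 m·K/W
  R'_diatomaceous earth = ln(0.210/0.149)/(2πk) = 0.3432/(2π·0.0879) = 0.6213 m·K/W
ΣR = 3.127×10^-4 + 1.783 + 0.6213 = 2.405 m·K/W
Q' = ΔT/ΣR = (548 K − 287.6 K)/2.405 = 108 W/m

Q' = 108 W/m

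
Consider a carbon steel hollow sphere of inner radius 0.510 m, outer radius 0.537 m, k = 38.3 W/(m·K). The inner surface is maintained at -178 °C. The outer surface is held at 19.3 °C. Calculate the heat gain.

Q = 963 kW

Q = 4πk·ΔT/(1/r₁ − 1/r₂) = 4π × 38.3 × 197.3 / (1/0.510 − 1/0.537) = 9.63×10^5 W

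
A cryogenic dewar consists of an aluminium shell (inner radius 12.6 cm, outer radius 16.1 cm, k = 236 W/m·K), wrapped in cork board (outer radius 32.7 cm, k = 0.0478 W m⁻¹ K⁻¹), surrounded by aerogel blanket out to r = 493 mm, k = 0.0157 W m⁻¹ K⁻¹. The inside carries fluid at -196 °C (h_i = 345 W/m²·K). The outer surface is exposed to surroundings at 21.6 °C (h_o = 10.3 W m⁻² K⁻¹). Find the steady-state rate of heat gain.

Resistance network (inner→outer):
  R_conv,in = 1/(4πr²h) = 1/(4π·0.126²·345) = 0.01453 K/W
  R_aluminium = (1/0.126 − 1/0.161)/(4πk) = 1.725/(4π·236) = 5.818×10^-4 K/W
  R_cork board = (1/0.161 − 1/0.327)/(4πk) = 3.153/(4π·0.0478) = 5.249 K/W
  R_aerogel blanket = (1/0.327 − 1/0.493)/(4πk) = 1.030/(4π·0.0157) = 5.219 K/W
  R_conv,out = 1/(4πr²h) = 1/(4π·0.493²·10.3) = 0.03179 K/W
ΣR = 0.01453 + 5.818×10^-4 + 5.249 + 5.219 + 0.03179 = 10.51 K/W
Q = ΔT/ΣR = (-196 °C − 21.6 °C)/10.51 = -20.7 W
(Negative Q ⇒ heat flows inward; heat gain = 20.7 W.)

Q = 20.7 W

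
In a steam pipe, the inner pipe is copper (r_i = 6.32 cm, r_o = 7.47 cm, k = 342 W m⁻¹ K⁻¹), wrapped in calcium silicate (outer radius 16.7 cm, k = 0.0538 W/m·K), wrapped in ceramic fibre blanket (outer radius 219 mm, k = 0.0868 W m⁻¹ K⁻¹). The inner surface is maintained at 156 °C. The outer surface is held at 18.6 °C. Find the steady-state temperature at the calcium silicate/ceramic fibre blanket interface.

T = 42.3 °C

Treat each layer as a resistance in series:
  R'_copper = ln(0.0747/0.0632)/(2πk) = 0.1672/(2π·342) = 7.780×10^-5 m·K/W
  R'_calcium silicate = ln(0.167/0.0747)/(2πk) = 0.8045/(2π·0.0538) = 2.380 m·K/W
  R'_ceramic fibre blanket = ln(0.219/0.167)/(2πk) = 0.2711/(2π·0.0868) = 0.4970 m·K/W
ΣR = 7.780×10^-5 + 2.380 + 0.4970 = 2.877 m·K/W
Q' = ΔT/ΣR = (156 °C − 18.6 °C)/2.877 = 47.76 W/m
From the inner boundary to the calcium silicate/ceramic fibre blanket interface, ΣR_partial = 2.380 m·K/W.
T_interface = T_in − Q'·ΣR_partial = 156 °C − (47.76)(2.380) = 42.3 °C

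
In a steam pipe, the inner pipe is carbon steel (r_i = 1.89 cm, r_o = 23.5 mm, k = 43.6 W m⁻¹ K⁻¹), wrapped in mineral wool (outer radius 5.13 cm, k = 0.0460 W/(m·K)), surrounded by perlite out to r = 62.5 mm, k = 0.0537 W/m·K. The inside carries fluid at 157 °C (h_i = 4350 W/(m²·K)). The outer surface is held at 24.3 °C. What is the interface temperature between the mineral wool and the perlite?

T = 47.9 °C

Series thermal resistances, inner to outer:
  R'_conv,in = 1/(2πr h) = 1/(2π·0.0189·4350) = 0.001936 m·K/W
  R'_carbon steel = ln(0.0235/0.0189)/(2πk) = 0.2178/(2π·43.6) = 7.952×10^-4 m·K/W
  R'_mineral wool = ln(0.0513/0.0235)/(2πk) = 0.7807/(2π·0.0460) = 2.701 m·K/W
  R'_perlite = ln(0.0625/0.0513)/(2πk) = 0.1975/(2π·0.0537) = 0.5853 m·K/W
ΣR = 0.001936 + 7.952×10^-4 + 2.701 + 0.5853 = 3.289 m·K/W
Q' = ΔT/ΣR = (157 °C − 24.3 °C)/3.289 = 40.35 W/m
From the inner boundary to the mineral wool/perlite interface, ΣR_partial = 2.704 m·K/W.
T_interface = T_in − Q'·ΣR_partial = 157 °C − (40.35)(2.704) = 47.9 °C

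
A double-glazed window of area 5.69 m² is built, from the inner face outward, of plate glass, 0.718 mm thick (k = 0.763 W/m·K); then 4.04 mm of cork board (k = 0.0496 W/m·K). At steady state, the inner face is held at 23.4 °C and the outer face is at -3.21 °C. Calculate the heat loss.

Series thermal resistances, inner to outer:
  R_plate glass = L/(kA) = 7.18×10^-4/(0.763·5.69) = 1.654×10^-4 K/W
  R_cork board = L/(kA) = 0.00404/(0.0496·5.69) = 0.01431 K/W
ΣR = 1.654×10^-4 + 0.01431 = 0.01448 K/W
Q = ΔT/ΣR = (23.4 °C − -3.21 °C)/0.01448 = 1840 W

Q = 1840 W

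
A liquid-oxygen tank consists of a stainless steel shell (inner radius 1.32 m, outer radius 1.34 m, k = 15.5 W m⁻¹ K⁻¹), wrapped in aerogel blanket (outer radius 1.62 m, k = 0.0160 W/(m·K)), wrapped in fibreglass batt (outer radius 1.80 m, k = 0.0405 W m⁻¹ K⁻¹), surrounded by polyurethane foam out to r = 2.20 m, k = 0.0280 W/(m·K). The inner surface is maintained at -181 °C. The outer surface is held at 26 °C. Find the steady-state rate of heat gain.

Series thermal resistances, inner to outer:
  R_stainless steel = (1/1.32 − 1/1.34)/(4πk) = 0.01131/(4π·15.5) = 5.805×10^-5 K/W
  R_aerogel blanket = (1/1.34 − 1/1.62)/(4πk) = 0.1290/(4π·0.0160) = 0.6415 K/W
  R_fibreglass batt = (1/1.62 − 1/1.80)/(4πk) = 0.06173/(4π·0.0405) = 0.1213 K/W
  R_polyurethane foam = (1/1.80 − 1/2.20)/(4πk) = 0.1010/(4π·0.0280) = 0.2871 K/W
ΣR = 5.805×10^-5 + 0.6415 + 0.1213 + 0.2871 = 1.050 K/W
Q = ΔT/ΣR = (-181 °C − 26 °C)/1.050 = -197 W
(Negative Q ⇒ heat flows inward; heat gain = 197 W.)

Q = 197 W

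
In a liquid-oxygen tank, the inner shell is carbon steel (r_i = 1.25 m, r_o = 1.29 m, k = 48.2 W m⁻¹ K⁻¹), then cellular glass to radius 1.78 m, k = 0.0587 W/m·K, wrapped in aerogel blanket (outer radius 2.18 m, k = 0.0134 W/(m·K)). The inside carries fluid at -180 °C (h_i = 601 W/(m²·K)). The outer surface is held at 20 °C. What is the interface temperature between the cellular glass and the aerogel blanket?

Series thermal resistances, inner to outer:
  R_conv,in = 1/(4πr²h) = 1/(4π·1.25²·601) = 8.474×10^-5 K/W
  R_carbon steel = (1/1.25 − 1/1.29)/(4πk) = 0.02481/(4π·48.2) = 4.095×10^-5 K/W
  R_cellular glass = (1/1.29 − 1/1.78)/(4πk) = 0.2134/(4π·0.0587) = 0.2893 K/W
  R_aerogel blanket = (1/1.78 − 1/2.18)/(4πk) = 0.1031/(4π·0.0134) = 0.6122 K/W
ΣR = 8.474×10^-5 + 4.095×10^-5 + 0.2893 + 0.6122 = 0.9016 K/W
Q = ΔT/ΣR = (-180 °C − 20 °C)/0.9016 = -221.8 W
From the inner boundary to the cellular glass/aerogel blanket interface, ΣR_partial = 0.2894 K/W.
T_interface = T_in − Q·ΣR_partial = -180 °C − (-221.8)(0.2894) = -116 °C

T = -116 °C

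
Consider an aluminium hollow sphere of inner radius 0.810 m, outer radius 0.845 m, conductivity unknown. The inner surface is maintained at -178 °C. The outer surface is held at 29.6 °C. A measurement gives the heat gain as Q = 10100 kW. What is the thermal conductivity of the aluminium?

k = 198 W/m·K

ΣR = ΔT/Q = |-178 − 29.6|/1.01×10^7 = 2.055×10^-5 K/W
(1/r₁−1/r₂)/(4πk) = 2.055×10^-5 ⇒ k = 0.05114/(4π·2.055×10^-5) = 198 W/m·K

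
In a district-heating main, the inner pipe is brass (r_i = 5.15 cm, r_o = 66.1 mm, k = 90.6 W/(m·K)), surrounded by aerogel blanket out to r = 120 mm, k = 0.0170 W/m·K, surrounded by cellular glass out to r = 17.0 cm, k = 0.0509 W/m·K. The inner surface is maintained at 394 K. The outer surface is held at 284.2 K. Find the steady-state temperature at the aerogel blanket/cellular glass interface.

Treat each layer as a resistance in series:
  R'_brass = ln(0.0661/0.0515)/(2πk) = 0.2496/(2π·90.6) = 4.384×10^-4 m·K/W
  R'_aerogel blanket = ln(0.120/0.0661)/(2πk) = 0.5963/(2π·0.0170) = 5.583 m·K/W
  R'_cellular glass = ln(0.170/0.120)/(2πk) = 0.3483/(2π·0.0509) = 1.089 m·K/W
ΣR = 4.384×10^-4 + 5.583 + 1.089 = 6.672 m·K/W
Q' = ΔT/ΣR = (394 K − 284.2 K)/6.672 = 16.46 W/m
From the inner boundary to the aerogel blanket/cellular glass interface, ΣR_partial = 5.583 m·K/W.
T_interface = T_in − Q'·ΣR_partial = 394 K − (16.46)(5.583) = 302.1 K

T = 302.1 K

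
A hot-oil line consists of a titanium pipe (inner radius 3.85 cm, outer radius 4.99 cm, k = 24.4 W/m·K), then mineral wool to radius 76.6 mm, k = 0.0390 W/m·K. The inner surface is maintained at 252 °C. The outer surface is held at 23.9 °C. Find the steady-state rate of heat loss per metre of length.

Q' = 130 W/m

Treat each layer as a resistance in series:
  R'_titanium = ln(0.0499/0.0385)/(2πk) = 0.2594/(2π·24.4) = 0.001692 m·K/W
  R'_mineral wool = ln(0.0766/0.0499)/(2πk) = 0.4286/(2π·0.0390) = 1.749 m·K/W
ΣR = 0.001692 + 1.749 = 1.751 m·K/W
Q' = ΔT/ΣR = (252 °C − 23.9 °C)/1.751 = 130 W/m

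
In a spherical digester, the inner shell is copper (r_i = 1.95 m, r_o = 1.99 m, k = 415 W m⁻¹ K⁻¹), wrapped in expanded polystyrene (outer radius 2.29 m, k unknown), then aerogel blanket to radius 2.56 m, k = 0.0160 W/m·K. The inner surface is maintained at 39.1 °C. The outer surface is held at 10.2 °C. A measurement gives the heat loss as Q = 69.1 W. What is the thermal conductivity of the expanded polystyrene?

k = 0.0277 W/m·K

ΣR = ΔT/Q = |39.1 − 10.2|/69.1 = 0.4182 K/W
Known resistances:
  R_copper = (1/1.95 − 1/1.99)/(4πk) = 0.01031/(4π·415) = 1.977×10^-6 K/W
  R_aerogel blanket = (1/2.29 − 1/2.56)/(4πk) = 0.04606/(4π·0.0160) = 0.2291 K/W
R_expanded polystyrene = ΣR − ΣR_known = 0.4182 − 0.2291 = 0.1891 K/W
(1/r₁−1/r₂)/(4πk) = 0.1891 ⇒ k = 0.06583/(4π·0.1891) = 0.0277 W/m·K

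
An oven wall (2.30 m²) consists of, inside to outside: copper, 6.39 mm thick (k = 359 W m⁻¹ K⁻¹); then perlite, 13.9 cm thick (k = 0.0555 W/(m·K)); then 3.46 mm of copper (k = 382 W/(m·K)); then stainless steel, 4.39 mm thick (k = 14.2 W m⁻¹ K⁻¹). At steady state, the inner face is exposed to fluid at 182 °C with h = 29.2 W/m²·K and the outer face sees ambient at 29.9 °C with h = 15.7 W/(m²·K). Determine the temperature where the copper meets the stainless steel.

T = 33.6 °C

Treat each layer as a resistance in series:
  R_conv,in = 1/(hA) = 1/(29.2·2.30) = 0.01489 K/W
  R_copper = L/(kA) = 0.00639/(359·2.30) = 7.739×10^-6 K/W
  R_perlite = L/(kA) = 0.139/(0.0555·2.30) = 1.089 K/W
  R_copper = L/(kA) = 0.00346/(382·2.30) = 3.938×10^-6 K/W
  R_stainless steel = L/(kA) = 0.00439/(14.2·2.30) = 1.344×10^-4 K/W
  R_conv,out = 1/(hA) = 1/(15.7·2.30) = 0.02769 K/W
ΣR = 0.01489 + 7.739×10^-6 + 1.089 + 3.938×10^-6 + 1.344×10^-4 + 0.02769 = 1.132 K/W
Q = ΔT/ΣR = (182 °C − 29.9 °C)/1.132 = 134.4 W
From the inner boundary to the copper/stainless steel interface, ΣR_partial = 1.104 K/W.
T_interface = T_in − Q·ΣR_partial = 182 °C − (134.4)(1.104) = 33.6 °C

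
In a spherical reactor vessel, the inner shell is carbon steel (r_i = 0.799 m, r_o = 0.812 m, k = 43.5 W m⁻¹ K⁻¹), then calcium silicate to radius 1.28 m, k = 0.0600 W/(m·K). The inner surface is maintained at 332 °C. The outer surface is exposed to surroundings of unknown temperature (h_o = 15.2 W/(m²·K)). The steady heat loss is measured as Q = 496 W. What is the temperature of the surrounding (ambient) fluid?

T_out = 34.2 °C

Sum the resistances:
  R_carbon steel = (1/0.799 − 1/0.812)/(4πk) = 0.02004/(4π·43.5) = 3.666×10^-5 K/W
  R_calcium silicate = (1/0.812 − 1/1.28)/(4πk) = 0.4503/(4π·0.0600) = 0.5972 K/W
  R_conv,out = 1/(4πr²h) = 1/(4π·1.28²·15.2) = 0.003195 K/W
ΣR = 0.6004 K/W
ΔT = Q·ΣR = 496 × 0.6004 = 297.8 K
Heat flows outward, so T_out = T_in − ΔT = 332 − 297.8 = 34.2 °C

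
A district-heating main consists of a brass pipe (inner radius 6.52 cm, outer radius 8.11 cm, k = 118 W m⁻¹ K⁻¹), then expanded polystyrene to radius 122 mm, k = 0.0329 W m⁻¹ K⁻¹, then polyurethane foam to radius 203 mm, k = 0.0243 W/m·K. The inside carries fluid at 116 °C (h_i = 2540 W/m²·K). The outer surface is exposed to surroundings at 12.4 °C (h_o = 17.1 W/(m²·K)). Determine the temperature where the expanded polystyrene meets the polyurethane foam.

Resistance network (inner→outer):
  R'_conv,in = 1/(2πr h) = 1/(2π·0.0652·2540) = 9.610×10^-4 m·K/W
  R'_brass = ln(0.0811/0.0652)/(2πk) = 0.2182/(2π·118) = 2.943×10^-4 m·K/W
  R'_expanded polystyrene = ln(0.122/0.0811)/(2πk) = 0.4083/(2π·0.0329) = 1.975 m·K/W
  R'_polyurethane foam = ln(0.203/0.122)/(2πk) = 0.5092/(2π·0.0243) = 3.335 m·K/W
  R'_conv,out = 1/(2πr h) = 1/(2π·0.203·17.1) = 0.04585 m·K/W
ΣR = 9.610×10^-4 + 2.943×10^-4 + 1.975 + 3.335 + 0.04585 = 5.357 m·K/W
Q' = ΔT/ΣR = (116 °C − 12.4 °C)/5.357 = 19.34 W/m
From the inner boundary to the expanded polystyrene/polyurethane foam interface, ΣR_partial = 1.976 m·K/W.
T_interface = T_in − Q'·ΣR_partial = 116 °C − (19.34)(1.976) = 77.8 °C

T = 77.8 °C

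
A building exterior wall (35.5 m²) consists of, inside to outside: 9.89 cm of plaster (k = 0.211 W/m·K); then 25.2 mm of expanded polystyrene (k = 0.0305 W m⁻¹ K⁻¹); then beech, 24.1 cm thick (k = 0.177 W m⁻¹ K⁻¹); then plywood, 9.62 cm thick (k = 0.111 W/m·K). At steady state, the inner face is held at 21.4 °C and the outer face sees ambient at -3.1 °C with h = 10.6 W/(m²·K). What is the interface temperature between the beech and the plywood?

Resistance network (inner→outer):
  R_plaster = L/(kA) = 0.0989/(0.211·35.5) = 0.01320 K/W
  R_expanded polystyrene = L/(kA) = 0.0252/(0.0305·35.5) = 0.02327 K/W
  R_beech = L/(kA) = 0.241/(0.177·35.5) = 0.03835 K/W
  R_plywood = L/(kA) = 0.0962/(0.111·35.5) = 0.02441 K/W
  R_conv,out = 1/(hA) = 1/(10.6·35.5) = 0.002657 K/W
ΣR = 0.01320 + 0.02327 + 0.03835 + 0.02441 + 0.002657 = 0.1019 K/W
Q = ΔT/ΣR = (21.4 °C − -3.1 °C)/0.1019 = 240.4 W
From the inner boundary to the beech/plywood interface, ΣR_partial = 0.07482 K/W.
T_interface = T_in − Q·ΣR_partial = 21.4 °C − (240.4)(0.07482) = 3.41 °C

T = 3.41 °C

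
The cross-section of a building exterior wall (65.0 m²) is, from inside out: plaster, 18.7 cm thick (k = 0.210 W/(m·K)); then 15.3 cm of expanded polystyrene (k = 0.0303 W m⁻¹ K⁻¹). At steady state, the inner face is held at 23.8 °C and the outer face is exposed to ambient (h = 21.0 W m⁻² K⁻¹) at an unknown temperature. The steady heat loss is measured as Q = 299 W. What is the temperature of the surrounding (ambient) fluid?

Sum the resistances:
  R_plaster = L/(kA) = 0.187/(0.210·65.0) = 0.01370 K/W
  R_expanded polystyrene = L/(kA) = 0.153/(0.0303·65.0) = 0.07768 K/W
  R_conv,out = 1/(hA) = 1/(21.0·65.0) = 7.326×10^-4 K/W
ΣR = 0.09212 K/W
ΔT = Q·ΣR = 299 × 0.09212 = 27.54 K
Heat flows outward, so T_out = T_in − ΔT = 23.8 − 27.54 = -3.74 °C

T_out = -3.74 °C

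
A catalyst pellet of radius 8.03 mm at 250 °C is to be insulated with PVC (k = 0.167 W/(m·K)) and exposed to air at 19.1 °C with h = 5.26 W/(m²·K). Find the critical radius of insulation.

r_cr = 6.35 cm

For a sphere, r_cr = 2k_ins/h = 2·0.167/5.26 = 0.0635 m = 6.35 cm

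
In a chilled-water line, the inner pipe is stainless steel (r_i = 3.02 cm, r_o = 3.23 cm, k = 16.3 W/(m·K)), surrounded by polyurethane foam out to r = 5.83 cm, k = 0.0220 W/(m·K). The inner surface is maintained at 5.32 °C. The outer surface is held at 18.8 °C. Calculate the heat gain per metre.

Q' = 3.15 W/m

Resistance network (inner→outer):
  R'_stainless steel = ln(0.0323/0.0302)/(2πk) = 0.06723/(2π·16.3) = 6.564×10^-4 m·K/W
  R'_polyurethane foam = ln(0.0583/0.0323)/(2πk) = 0.5905/(2π·0.0220) = 4.272 m·K/W
ΣR = 6.564×10^-4 + 4.272 = 4.273 m·K/W
Q' = ΔT/ΣR = (5.32 °C − 18.8 °C)/4.273 = -3.15 W/m
(Negative Q' ⇒ heat flows inward; heat gain = 3.15 W/m.)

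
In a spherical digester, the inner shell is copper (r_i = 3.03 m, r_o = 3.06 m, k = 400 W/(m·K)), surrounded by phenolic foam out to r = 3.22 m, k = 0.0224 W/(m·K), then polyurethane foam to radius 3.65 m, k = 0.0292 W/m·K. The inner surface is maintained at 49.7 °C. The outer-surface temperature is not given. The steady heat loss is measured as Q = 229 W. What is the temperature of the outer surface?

Series resistances:
  R_copper = (1/3.03 − 1/3.06)/(4πk) = 0.003236/(4π·400) = 6.437×10^-7 K/W
  R_phenolic foam = (1/3.06 − 1/3.22)/(4πk) = 0.01624/(4π·0.0224) = 0.05769 K/W
  R_polyurethane foam = (1/3.22 − 1/3.65)/(4πk) = 0.03659/(4π·0.0292) = 0.09971 K/W
ΣR = 0.1574 K/W
ΔT = Q·ΣR = 229 × 0.1574 = 36.04 K
Heat flows outward, so T_out = T_in − ΔT = 49.7 − 36.04 = 13.7 °C

T_out = 13.7 °C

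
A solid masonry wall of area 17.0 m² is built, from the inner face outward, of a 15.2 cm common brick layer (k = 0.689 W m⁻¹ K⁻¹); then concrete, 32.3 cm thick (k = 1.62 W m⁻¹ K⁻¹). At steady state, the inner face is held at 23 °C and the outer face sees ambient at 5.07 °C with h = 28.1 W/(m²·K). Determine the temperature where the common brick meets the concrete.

Resistance network (inner→outer):
  R_common brick = L/(kA) = 0.152/(0.689·17.0) = 0.01298 K/W
  R_concrete = L/(kA) = 0.323/(1.62·17.0) = 0.01173 K/W
  R_conv,out = 1/(hA) = 1/(28.1·17.0) = 0.002093 K/W
ΣR = 0.01298 + 0.01173 + 0.002093 = 0.02680 K/W
Q = ΔT/ΣR = (23 °C − 5.07 °C)/0.02680 = 669.0 W
From the inner boundary to the common brick/concrete interface, ΣR_partial = 0.01298 K/W.
T_interface = T_in − Q·ΣR_partial = 23 °C − (669.0)(0.01298) = 14.3 °C

T = 14.3 °C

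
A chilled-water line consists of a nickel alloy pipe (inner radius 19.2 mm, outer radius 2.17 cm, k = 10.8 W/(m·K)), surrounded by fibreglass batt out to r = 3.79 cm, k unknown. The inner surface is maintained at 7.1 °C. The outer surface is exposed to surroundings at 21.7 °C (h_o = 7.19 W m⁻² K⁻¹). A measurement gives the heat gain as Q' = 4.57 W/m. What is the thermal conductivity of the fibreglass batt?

ΣR = ΔT/Q' = |7.1 − 21.7|/4.57 = 3.195 m·K/W
Known resistances:
  R'_nickel alloy = ln(0.0217/0.0192)/(2πk) = 0.1224/(2π·10.8) = 0.001804 m·K/W
  R'_conv,out = 1/(2πr h) = 1/(2π·0.0379·7.19) = 0.5841 m·K/W
R_fibreglass batt = ΣR − ΣR_known = 3.195 − 0.5859 = 2.609 m·K/W
ln(r₂/r₁)/(2πk) = 2.609 ⇒ k = 0.5576/(2π·2.609) = 0.0340 W/m·K

k = 0.0340 W/m·K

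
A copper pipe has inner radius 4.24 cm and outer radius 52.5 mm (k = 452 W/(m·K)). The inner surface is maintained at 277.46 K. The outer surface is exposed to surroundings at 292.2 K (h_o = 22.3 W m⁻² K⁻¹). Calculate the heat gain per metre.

Q' = 108 W/m

Series thermal resistances, inner to outer:
  R'_copper = ln(0.0525/0.0424)/(2πk) = 0.2137/(2π·452) = 7.523×10^-5 m·K/W
  R'_conv,out = 1/(2πr h) = 1/(2π·0.0525·22.3) = 0.1359 m·K/W
ΣR = 7.523×10^-5 + 0.1359 = 0.1360 m·K/W
Q' = ΔT/ΣR = (277.46 K − 292.2 K)/0.1360 = -108 W/m
(Negative Q' ⇒ heat flows inward; heat gain = 108 W/m.)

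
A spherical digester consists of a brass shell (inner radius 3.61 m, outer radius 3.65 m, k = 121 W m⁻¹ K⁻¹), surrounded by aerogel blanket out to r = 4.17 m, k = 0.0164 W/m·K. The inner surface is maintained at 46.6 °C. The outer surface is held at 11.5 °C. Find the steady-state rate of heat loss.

Resistance network (inner→outer):
  R_brass = (1/3.61 − 1/3.65)/(4πk) = 0.003036/(4π·121) = 1.996×10^-6 K/W
  R_aerogel blanket = (1/3.65 − 1/4.17)/(4πk) = 0.03416/(4π·0.0164) = 0.1658 K/W
ΣR = 1.996×10^-6 + 0.1658 = 0.1658 K/W
Q = ΔT/ΣR = (46.6 °C − 11.5 °C)/0.1658 = 212 W

Q = 212 W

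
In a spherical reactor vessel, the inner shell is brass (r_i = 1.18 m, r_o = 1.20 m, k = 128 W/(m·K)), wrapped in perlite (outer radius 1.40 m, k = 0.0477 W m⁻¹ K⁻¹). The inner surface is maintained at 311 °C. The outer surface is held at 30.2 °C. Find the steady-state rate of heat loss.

Q = 1410 W

Treat each layer as a resistance in series:
  R_brass = (1/1.18 − 1/1.20)/(4πk) = 0.01412/(4π·128) = 8.781×10^-6 K/W
  R_perlite = (1/1.20 − 1/1.40)/(4πk) = 0.1190/(4π·0.0477) = 0.1986 K/W
ΣR = 8.781×10^-6 + 0.1986 = 0.1986 K/W
Q = ΔT/ΣR = (311 °C − 30.2 °C)/0.1986 = 1410 W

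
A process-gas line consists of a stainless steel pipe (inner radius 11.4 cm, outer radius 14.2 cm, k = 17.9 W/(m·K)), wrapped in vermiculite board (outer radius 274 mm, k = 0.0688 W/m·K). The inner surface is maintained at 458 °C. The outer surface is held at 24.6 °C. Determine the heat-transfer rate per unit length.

Q' = 285 W/m

Series thermal resistances, inner to outer:
  R'_stainless steel = ln(0.142/0.114)/(2πk) = 0.2196/(2π·17.9) = 0.001953 m·K/W
  R'_vermiculite board = ln(0.274/0.142)/(2πk) = 0.6573/(2π·0.0688) = 1.521 m·K/W
ΣR = 0.001953 + 1.521 = 1.523 m·K/W
Q' = ΔT/ΣR = (458 °C − 24.6 °C)/1.523 = 285 W/m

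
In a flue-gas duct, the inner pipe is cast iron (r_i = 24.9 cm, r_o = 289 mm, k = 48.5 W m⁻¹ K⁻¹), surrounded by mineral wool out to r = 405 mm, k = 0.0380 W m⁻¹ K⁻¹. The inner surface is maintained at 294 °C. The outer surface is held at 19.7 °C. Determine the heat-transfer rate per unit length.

Resistance network (inner→outer):
  R'_cast iron = ln(0.289/0.249)/(2πk) = 0.1490/(2π·48.5) = 4.889×10^-4 m·K/W
  R'_mineral wool = ln(0.405/0.289)/(2πk) = 0.3375/(2π·0.0380) = 1.413 m·K/W
ΣR = 4.889×10^-4 + 1.413 = 1.413 m·K/W
Q' = ΔT/ΣR = (294 °C − 19.7 °C)/1.413 = 194 W/m

Q' = 194 W/m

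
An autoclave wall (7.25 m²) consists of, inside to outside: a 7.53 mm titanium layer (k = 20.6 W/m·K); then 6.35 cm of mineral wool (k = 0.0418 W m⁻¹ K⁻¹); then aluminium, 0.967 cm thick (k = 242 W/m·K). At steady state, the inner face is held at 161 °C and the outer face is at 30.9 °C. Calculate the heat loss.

Resistance network (inner→outer):
  R_titanium = L/(kA) = 0.00753/(20.6·7.25) = 5.042×10^-5 K/W
  R_mineral wool = L/(kA) = 0.0635/(0.0418·7.25) = 0.2095 K/W
  R_aluminium = L/(kA) = 0.00967/(242·7.25) = 5.512×10^-6 K/W
ΣR = 5.042×10^-5 + 0.2095 + 5.512×10^-6 = 0.2096 K/W
Q = ΔT/ΣR = (161 °C − 30.9 °C)/0.2096 = 621 W

Q = 621 W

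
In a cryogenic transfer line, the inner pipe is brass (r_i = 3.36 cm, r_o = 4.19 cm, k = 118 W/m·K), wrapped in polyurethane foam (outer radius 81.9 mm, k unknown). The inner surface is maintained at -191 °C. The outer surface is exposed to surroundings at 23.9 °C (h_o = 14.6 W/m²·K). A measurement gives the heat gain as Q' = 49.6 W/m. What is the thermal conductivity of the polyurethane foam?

k = 0.0254 W/m·K

ΣR = ΔT/Q' = |-191 − 23.9|/49.6 = 4.333 m·K/W
Known resistances:
  R'_brass = ln(0.0419/0.0336)/(2πk) = 0.2208/(2π·118) = 2.978×10^-4 m·K/W
  R'_conv,out = 1/(2πr h) = 1/(2π·0.0819·14.6) = 0.1331 m·K/W
R_polyurethane foam = ΣR − ΣR_known = 4.333 − 0.1334 = 4.200 m·K/W
ln(r₂/r₁)/(2πk) = 4.200 ⇒ k = 0.6702/(2π·4.200) = 0.0254 W/m·K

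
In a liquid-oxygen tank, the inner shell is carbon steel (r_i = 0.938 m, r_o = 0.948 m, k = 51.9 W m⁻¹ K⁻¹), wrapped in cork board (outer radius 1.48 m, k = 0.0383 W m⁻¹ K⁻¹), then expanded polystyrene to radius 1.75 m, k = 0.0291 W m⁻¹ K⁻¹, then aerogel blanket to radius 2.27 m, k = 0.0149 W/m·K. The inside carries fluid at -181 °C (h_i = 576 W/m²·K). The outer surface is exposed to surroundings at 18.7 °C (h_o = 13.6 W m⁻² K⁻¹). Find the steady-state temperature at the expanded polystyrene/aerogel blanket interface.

T = -60.2 °C

Treat each layer as a resistance in series:
  R_conv,in = 1/(4πr²h) = 1/(4π·0.938²·576) = 1.570×10^-4 K/W
  R_carbon steel = (1/0.938 − 1/0.948)/(4πk) = 0.01125/(4π·51.9) = 1.724×10^-5 K/W
  R_cork board = (1/0.948 − 1/1.48)/(4πk) = 0.3792/(4π·0.0383) = 0.7878 K/W
  R_expanded polystyrene = (1/1.48 − 1/1.75)/(4πk) = 0.1042/(4π·0.0291) = 0.2851 K/W
  R_aerogel blanket = (1/1.75 − 1/2.27)/(4πk) = 0.1309/(4π·0.0149) = 0.6991 K/W
  R_conv,out = 1/(4πr²h) = 1/(4π·2.27²·13.6) = 0.001136 K/W
ΣR = 1.570×10^-4 + 1.724×10^-5 + 0.7878 + 0.2851 + 0.6991 + 0.001136 = 1.773 K/W
Q = ΔT/ΣR = (-181 °C − 18.7 °C)/1.773 = -112.6 W
From the inner boundary to the expanded polystyrene/aerogel blanket interface, ΣR_partial = 1.073 K/W.
T_interface = T_in − Q·ΣR_partial = -181 °C − (-112.6)(1.073) = -60.2 °C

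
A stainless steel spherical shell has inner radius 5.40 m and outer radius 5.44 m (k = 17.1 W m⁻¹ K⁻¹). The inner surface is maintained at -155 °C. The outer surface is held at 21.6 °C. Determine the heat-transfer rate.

Q = 4πk·ΔT/(1/r₁ − 1/r₂) = 4π × 17.1 × 176.6 / (1/5.40 − 1/5.44) = 2.79×10^7 W

Q = 27900 kW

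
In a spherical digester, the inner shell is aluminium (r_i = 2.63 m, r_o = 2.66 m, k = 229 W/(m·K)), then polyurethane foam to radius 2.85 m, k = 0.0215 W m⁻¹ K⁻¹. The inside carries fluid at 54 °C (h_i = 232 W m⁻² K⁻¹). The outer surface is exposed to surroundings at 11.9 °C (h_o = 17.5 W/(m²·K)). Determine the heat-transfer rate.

Treat each layer as a resistance in series:
  R_conv,in = 1/(4πr²h) = 1/(4π·2.63²·232) = 4.959×10^-5 K/W
  R_aluminium = (1/2.63 − 1/2.66)/(4πk) = 0.004288/(4π·229) = 1.490×10^-6 K/W
  R_polyurethane foam = (1/2.66 − 1/2.85)/(4πk) = 0.02506/(4π·0.0215) = 0.09276 K/W
  R_conv,out = 1/(4πr²h) = 1/(4π·2.85²·17.5) = 5.598×10^-4 K/W
ΣR = 4.959×10^-5 + 1.490×10^-6 + 0.09276 + 5.598×10^-4 = 0.09337 K/W
Q = ΔT/ΣR = (54 °C − 11.9 °C)/0.09337 = 451 W

Q = 451 W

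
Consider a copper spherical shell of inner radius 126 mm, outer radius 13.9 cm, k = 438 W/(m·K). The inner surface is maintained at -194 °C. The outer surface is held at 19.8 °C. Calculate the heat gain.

Q = 4πk·ΔT/(1/r₁ − 1/r₂) = 4π × 438 × 213.8 / (1/0.126 − 1/0.139) = 1.59×10^6 W

Q = 1590 kW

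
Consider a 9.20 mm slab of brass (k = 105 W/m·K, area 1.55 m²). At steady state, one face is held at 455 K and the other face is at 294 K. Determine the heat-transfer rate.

Q = 2850 kW

Q = kA·ΔT/L = 105 × 1.55 × |455 K − 294 K| / 0.00920 = 2.85×10^6 W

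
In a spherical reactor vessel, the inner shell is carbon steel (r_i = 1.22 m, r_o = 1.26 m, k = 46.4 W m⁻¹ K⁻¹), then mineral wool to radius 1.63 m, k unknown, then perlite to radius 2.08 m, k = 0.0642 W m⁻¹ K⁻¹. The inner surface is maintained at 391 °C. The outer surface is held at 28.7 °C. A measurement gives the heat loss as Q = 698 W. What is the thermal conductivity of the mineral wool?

ΣR = ΔT/Q = |391 − 28.7|/698 = 0.5191 K/W
Known resistances:
  R_carbon steel = (1/1.22 − 1/1.26)/(4πk) = 0.02602/(4π·46.4) = 4.463×10^-5 K/W
  R_perlite = (1/1.63 − 1/2.08)/(4πk) = 0.1327/(4π·0.0642) = 0.1645 K/W
R_mineral wool = ΣR − ΣR_known = 0.5191 − 0.1645 = 0.3546 K/W
(1/r₁−1/r₂)/(4πk) = 0.3546 ⇒ k = 0.1802/(4π·0.3546) = 0.0404 W/m·K

k = 0.0404 W/m·K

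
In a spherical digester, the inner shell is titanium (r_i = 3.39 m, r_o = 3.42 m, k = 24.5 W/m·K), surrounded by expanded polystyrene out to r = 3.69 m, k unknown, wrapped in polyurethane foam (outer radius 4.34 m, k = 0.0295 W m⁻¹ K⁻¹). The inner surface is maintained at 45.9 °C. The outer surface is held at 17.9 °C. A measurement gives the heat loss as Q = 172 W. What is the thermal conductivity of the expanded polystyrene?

k = 0.0319 W/m·K

ΣR = ΔT/Q = |45.9 − 17.9|/172 = 0.1628 K/W
Known resistances:
  R_titanium = (1/3.39 − 1/3.42)/(4πk) = 0.002588/(4π·24.5) = 8.405×10^-6 K/W
  R_polyurethane foam = (1/3.69 − 1/4.34)/(4πk) = 0.04059/(4π·0.0295) = 0.1095 K/W
R_expanded polystyrene = ΣR − ΣR_known = 0.1628 − 0.1095 = 0.05330 K/W
(1/r₁−1/r₂)/(4πk) = 0.05330 ⇒ k = 0.02139/(4π·0.05330) = 0.0319 W/m·K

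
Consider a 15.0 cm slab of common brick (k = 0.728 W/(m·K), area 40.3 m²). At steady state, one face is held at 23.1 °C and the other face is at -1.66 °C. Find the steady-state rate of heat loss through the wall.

Q = 4.84 kW

Q = kA·ΔT/L = 0.728 × 40.3 × |23.1 °C − -1.66 °C| / 0.150 = 4840 W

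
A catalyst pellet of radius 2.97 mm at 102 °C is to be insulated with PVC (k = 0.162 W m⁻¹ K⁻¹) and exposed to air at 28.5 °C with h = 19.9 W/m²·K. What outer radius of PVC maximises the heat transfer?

For a sphere, r_cr = 2k_ins/h = 2·0.162/19.9 = 0.0163 m = 1.63 cm

r_cr = 1.63 cm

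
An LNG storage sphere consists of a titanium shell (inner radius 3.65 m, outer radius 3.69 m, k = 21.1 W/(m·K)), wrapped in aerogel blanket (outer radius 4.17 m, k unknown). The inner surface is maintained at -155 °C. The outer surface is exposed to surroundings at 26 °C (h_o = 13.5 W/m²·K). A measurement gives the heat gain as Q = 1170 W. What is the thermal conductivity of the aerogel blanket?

ΣR = ΔT/Q = |-155 − 26|/1170 = 0.1547 K/W
Known resistances:
  R_titanium = (1/3.65 − 1/3.69)/(4πk) = 0.002970/(4π·21.1) = 1.120×10^-5 K/W
  R_conv,out = 1/(4πr²h) = 1/(4π·4.17²·13.5) = 3.390×10^-4 K/W
R_aerogel blanket = ΣR − ΣR_known = 0.1547 − 3.502×10^-4 = 0.1543 K/W
(1/r₁−1/r₂)/(4πk) = 0.1543 ⇒ k = 0.03119/(4π·0.1543) = 0.0161 W/m·K

k = 0.0161 W/m·K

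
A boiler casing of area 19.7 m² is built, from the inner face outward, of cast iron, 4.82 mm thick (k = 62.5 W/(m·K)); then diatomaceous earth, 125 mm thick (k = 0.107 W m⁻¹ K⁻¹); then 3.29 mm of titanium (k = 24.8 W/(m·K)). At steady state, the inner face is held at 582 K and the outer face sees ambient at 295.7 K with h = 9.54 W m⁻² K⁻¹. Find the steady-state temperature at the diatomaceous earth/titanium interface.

T = 319.3 K

Resistance network (inner→outer):
  R_cast iron = L/(kA) = 0.00482/(62.5·19.7) = 3.915×10^-6 K/W
  R_diatomaceous earth = L/(kA) = 0.125/(0.107·19.7) = 0.05930 K/W
  R_titanium = L/(kA) = 0.00329/(24.8·19.7) = 6.734×10^-6 K/W
  R_conv,out = 1/(hA) = 1/(9.54·19.7) = 0.005321 K/W
ΣR = 3.915×10^-6 + 0.05930 + 6.734×10^-6 + 0.005321 = 0.06463 K/W
Q = ΔT/ΣR = (582 K − 295.7 K)/0.06463 = 4430 W
From the inner boundary to the diatomaceous earth/titanium interface, ΣR_partial = 0.05930 K/W.
T_interface = T_in − Q·ΣR_partial = 582 K − (4430)(0.05930) = 319.3 K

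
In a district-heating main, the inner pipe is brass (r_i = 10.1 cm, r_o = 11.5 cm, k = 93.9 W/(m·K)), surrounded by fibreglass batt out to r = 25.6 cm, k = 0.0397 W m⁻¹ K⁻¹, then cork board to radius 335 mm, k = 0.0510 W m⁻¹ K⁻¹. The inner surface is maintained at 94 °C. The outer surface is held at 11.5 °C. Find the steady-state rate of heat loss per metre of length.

Q' = 20.4 W/m

Treat each layer as a resistance in series:
  R'_brass = ln(0.115/0.101)/(2πk) = 0.1298/(2π·93.9) = 2.200×10^-4 m·K/W
  R'_fibreglass batt = ln(0.256/0.115)/(2πk) = 0.8002/(2π·0.0397) = 3.208 m·K/W
  R'_cork board = ln(0.335/0.256)/(2πk) = 0.2690/(2π·0.0510) = 0.8393 m·K/W
ΣR = 2.200×10^-4 + 3.208 + 0.8393 = 4.048 m·K/W
Q' = ΔT/ΣR = (94 °C − 11.5 °C)/4.048 = 20.4 W/m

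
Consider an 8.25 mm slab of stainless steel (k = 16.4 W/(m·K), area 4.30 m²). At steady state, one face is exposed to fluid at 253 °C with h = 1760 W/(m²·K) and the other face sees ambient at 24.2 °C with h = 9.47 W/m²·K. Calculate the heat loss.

Q = 9220 W

Treat each layer as a resistance in series:
  R_conv,in = 1/(hA) = 1/(1760·4.30) = 1.321×10^-4 K/W
  R_stainless steel = L/(kA) = 0.00825/(16.4·4.30) = 1.170×10^-4 K/W
  R_conv,out = 1/(hA) = 1/(9.47·4.30) = 0.02456 K/W
ΣR = 1.321×10^-4 + 1.170×10^-4 + 0.02456 = 0.02481 K/W
Q = ΔT/ΣR = (253 °C − 24.2 °C)/0.02481 = 9220 W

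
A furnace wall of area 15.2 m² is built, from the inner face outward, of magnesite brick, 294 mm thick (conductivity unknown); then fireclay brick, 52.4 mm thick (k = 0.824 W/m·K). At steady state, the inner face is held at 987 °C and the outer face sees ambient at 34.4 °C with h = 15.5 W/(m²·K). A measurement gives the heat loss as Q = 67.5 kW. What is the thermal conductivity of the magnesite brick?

k = 3.40 W/m·K

ΣR = ΔT/Q = |987 − 34.4|/67500 = 0.01411 K/W
Known resistances:
  R_fireclay brick = L/(kA) = 0.0524/(0.824·15.2) = 0.004184 K/W
  R_conv,out = 1/(hA) = 1/(15.5·15.2) = 0.004244 K/W
R_magnesite brick = ΣR − ΣR_known = 0.01411 − 0.008428 = 0.005682 K/W
L/(kA) = 0.005682 ⇒ k = 0.294/(0.005682·15.2) = 3.40 W/m·K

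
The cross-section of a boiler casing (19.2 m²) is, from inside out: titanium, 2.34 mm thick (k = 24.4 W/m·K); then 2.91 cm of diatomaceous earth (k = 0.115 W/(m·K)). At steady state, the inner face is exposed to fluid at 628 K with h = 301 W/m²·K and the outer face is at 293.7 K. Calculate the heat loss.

Q = 25000 W

Resistance network (inner→outer):
  R_conv,in = 1/(hA) = 1/(301·19.2) = 1.730×10^-4 K/W
  R_titanium = L/(kA) = 0.00234/(24.4·19.2) = 4.995×10^-6 K/W
  R_diatomaceous earth = L/(kA) = 0.0291/(0.115·19.2) = 0.01318 K/W
ΣR = 1.730×10^-4 + 4.995×10^-6 + 0.01318 = 0.01336 K/W
Q = ΔT/ΣR = (628 K − 293.7 K)/0.01336 = 25000 W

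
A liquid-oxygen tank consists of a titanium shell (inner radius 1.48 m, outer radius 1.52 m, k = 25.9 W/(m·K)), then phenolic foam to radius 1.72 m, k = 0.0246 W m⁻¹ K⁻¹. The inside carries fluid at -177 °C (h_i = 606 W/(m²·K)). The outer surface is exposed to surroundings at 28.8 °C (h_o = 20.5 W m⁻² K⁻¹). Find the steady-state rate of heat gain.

Resistance network (inner→outer):
  R_conv,in = 1/(4πr²h) = 1/(4π·1.48²·606) = 5.995×10^-5 K/W
  R_titanium = (1/1.48 − 1/1.52)/(4πk) = 0.01778/(4π·25.9) = 5.463×10^-5 K/W
  R_phenolic foam = (1/1.52 − 1/1.72)/(4πk) = 0.07650/(4π·0.0246) = 0.2475 K/W
  R_conv,out = 1/(4πr²h) = 1/(4π·1.72²·20.5) = 0.001312 K/W
ΣR = 5.995×10^-5 + 5.463×10^-5 + 0.2475 + 0.001312 = 0.2489 K/W
Q = ΔT/ΣR = (-177 °C − 28.8 °C)/0.2489 = -827 W
(Negative Q ⇒ heat flows inward; heat gain = 827 W.)

Q = 827 W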